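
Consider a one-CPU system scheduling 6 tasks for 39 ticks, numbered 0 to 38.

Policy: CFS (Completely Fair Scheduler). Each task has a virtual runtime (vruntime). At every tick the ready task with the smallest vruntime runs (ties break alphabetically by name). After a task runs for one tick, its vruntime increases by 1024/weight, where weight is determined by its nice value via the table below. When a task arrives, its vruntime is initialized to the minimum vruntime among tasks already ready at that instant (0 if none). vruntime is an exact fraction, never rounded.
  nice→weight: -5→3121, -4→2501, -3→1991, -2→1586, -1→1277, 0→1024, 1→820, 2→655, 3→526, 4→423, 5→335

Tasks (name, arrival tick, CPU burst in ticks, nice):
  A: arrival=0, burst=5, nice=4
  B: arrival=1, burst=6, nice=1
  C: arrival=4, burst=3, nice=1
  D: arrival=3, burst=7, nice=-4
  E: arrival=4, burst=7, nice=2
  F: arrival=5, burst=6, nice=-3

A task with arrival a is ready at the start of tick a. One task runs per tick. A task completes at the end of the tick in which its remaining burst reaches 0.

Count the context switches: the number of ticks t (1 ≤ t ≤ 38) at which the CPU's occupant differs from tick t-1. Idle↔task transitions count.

context switches = 29

t=0: vr[A=0] → run A
t=1: vr[A=1024/423 B=1024/423] → run A
t=2: vr[A=2048/423 B=1024/423] → run B
t=3: vr[A=2048/423 B=318208/86715 D=318208/86715] → run B
t=4: vr[A=2048/423 B=426496/86715 C=318208/86715 D=318208/86715 E=318208/86715] → run C
t=5: vr[A=2048/423 B=426496/86715 C=426496/86715 D=318208/86715 E=318208/86715 F=318208/86715] → run D
t=6: vr[A=2048/423 B=426496/86715 C=426496/86715 D=21576448/5289615 E=318208/86715 F=318208/86715] → run E
t=7: vr[A=2048/423 B=426496/86715 C=426496/86715 D=21576448/5289615 E=11888896/2271933 F=318208/86715] → run F
t=8: vr[A=2048/423 B=426496/86715 C=426496/86715 D=21576448/5289615 E=11888896/2271933 F=722348288/172649565] → run D
t=9: vr[A=2048/423 B=426496/86715 C=426496/86715 D=23742208/5289615 E=11888896/2271933 F=722348288/172649565] → run F
t=10: vr[A=2048/423 B=426496/86715 C=426496/86715 D=23742208/5289615 E=11888896/2271933 F=811144448/172649565] → run D
t=11: vr[A=2048/423 B=426496/86715 C=426496/86715 D=25907968/5289615 E=11888896/2271933 F=811144448/172649565] → run F
t=12: vr[A=2048/423 B=426496/86715 C=426496/86715 D=25907968/5289615 E=11888896/2271933 F=899940608/172649565] → run A
t=13: vr[A=1024/141 B=426496/86715 C=426496/86715 D=25907968/5289615 E=11888896/2271933 F=899940608/172649565] → run D
t=14: vr[A=1024/141 B=426496/86715 C=426496/86715 D=28073728/5289615 E=11888896/2271933 F=899940608/172649565] → run B
t=15: vr[A=1024/141 B=534784/86715 C=426496/86715 D=28073728/5289615 E=11888896/2271933 F=899940608/172649565] → run C
t=16: vr[A=1024/141 B=534784/86715 C=534784/86715 D=28073728/5289615 E=11888896/2271933 F=899940608/172649565] → run F
t=17: vr[A=1024/141 B=534784/86715 C=534784/86715 D=28073728/5289615 E=11888896/2271933 F=988736768/172649565] → run E
t=18: vr[A=1024/141 B=534784/86715 C=534784/86715 D=28073728/5289615 E=77203712/11359665 F=988736768/172649565] → run D
t=19: vr[A=1024/141 B=534784/86715 C=534784/86715 D=30239488/5289615 E=77203712/11359665 F=988736768/172649565] → run D
t=20: vr[A=1024/141 B=534784/86715 C=534784/86715 D=32405248/5289615 E=77203712/11359665 F=988736768/172649565] → run F
t=21: vr[A=1024/141 B=534784/86715 C=534784/86715 D=32405248/5289615 E=77203712/11359665 F=1077532928/172649565] → run D
t=22: vr[A=1024/141 B=534784/86715 C=534784/86715 E=77203712/11359665 F=1077532928/172649565] → run B
t=23: vr[A=1024/141 B=643072/86715 C=534784/86715 E=77203712/11359665 F=1077532928/172649565] → run C
t=24: vr[A=1024/141 B=643072/86715 E=77203712/11359665 F=1077532928/172649565] → run F
t=25: vr[A=1024/141 B=643072/86715 E=77203712/11359665] → run E
t=26: vr[A=1024/141 B=643072/86715 E=94962944/11359665] → run A
t=27: vr[A=4096/423 B=643072/86715 E=94962944/11359665] → run B
t=28: vr[A=4096/423 B=150272/17343 E=94962944/11359665] → run E
t=29: vr[A=4096/423 B=150272/17343 E=112722176/11359665] → run B
t=30: vr[A=4096/423 E=112722176/11359665] → run A
t=31: vr[E=112722176/11359665] → run E
t=32: vr[E=130481408/11359665] → run E
t=33: vr[E=29648128/2271933] → run E
t=34: (idle)
t=35: (idle)
t=36: (idle)
t=37: (idle)
t=38: (idle)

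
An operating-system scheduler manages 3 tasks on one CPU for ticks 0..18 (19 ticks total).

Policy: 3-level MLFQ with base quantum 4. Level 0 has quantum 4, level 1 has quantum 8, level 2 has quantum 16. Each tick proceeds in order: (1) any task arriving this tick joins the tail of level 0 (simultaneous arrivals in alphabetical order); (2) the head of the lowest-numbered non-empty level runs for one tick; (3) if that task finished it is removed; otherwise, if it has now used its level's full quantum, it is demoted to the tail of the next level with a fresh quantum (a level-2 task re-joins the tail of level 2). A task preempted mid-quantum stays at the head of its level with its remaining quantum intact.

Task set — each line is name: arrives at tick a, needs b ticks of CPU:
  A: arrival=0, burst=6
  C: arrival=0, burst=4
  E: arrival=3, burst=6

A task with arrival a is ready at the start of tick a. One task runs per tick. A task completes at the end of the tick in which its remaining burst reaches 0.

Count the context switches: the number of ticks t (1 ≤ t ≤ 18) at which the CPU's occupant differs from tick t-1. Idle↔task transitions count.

context switches = 5

t=0: L0/L1/L2 = AC/-/- → run A
t=1: L0/L1/L2 = AC/-/- → run A
t=2: L0/L1/L2 = AC/-/- → run A
t=3: L0/L1/L2 = ACE/-/- → run A
t=4: L0/L1/L2 = CE/A/- → run C
t=5: L0/L1/L2 = CE/A/- → run C
t=6: L0/L1/L2 = CE/A/- → run C
t=7: L0/L1/L2 = CE/A/- → run C
t=8: L0/L1/L2 = E/A/- → run E
t=9: L0/L1/L2 = E/A/- → run E
t=10: L0/L1/L2 = E/A/- → run E
t=11: L0/L1/L2 = E/A/- → run E
t=12: L0/L1/L2 = -/AE/- → run A
t=13: L0/L1/L2 = -/AE/- → run A
t=14: L0/L1/L2 = -/E/- → run E
t=15: L0/L1/L2 = -/E/- → run E
t=16: (idle)
t=17: (idle)
t=18: (idle)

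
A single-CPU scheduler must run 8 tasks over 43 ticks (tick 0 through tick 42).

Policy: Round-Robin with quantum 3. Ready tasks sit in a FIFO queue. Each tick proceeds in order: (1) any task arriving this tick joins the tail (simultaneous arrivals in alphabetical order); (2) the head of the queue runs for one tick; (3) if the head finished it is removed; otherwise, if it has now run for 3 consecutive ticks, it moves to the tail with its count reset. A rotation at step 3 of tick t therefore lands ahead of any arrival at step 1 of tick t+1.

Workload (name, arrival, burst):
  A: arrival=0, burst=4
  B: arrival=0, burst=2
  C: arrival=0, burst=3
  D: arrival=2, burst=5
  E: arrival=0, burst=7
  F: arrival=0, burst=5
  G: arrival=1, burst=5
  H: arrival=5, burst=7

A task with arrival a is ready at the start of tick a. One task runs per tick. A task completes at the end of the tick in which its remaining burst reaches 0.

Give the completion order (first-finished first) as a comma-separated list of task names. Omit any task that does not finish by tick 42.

t=0: queue=[A,B,C,E,F] q_used=0 → run A
t=1: queue=[A,B,C,E,F,G] q_used=1 → run A
t=2: queue=[A,B,C,E,F,G,D] q_used=2 → run A
t=3: queue=[B,C,E,F,G,D,A] q_used=0 → run B
t=4: queue=[B,C,E,F,G,D,A] q_used=1 → run B
t=5: queue=[C,E,F,G,D,A,H] q_used=0 → run C
t=6: queue=[C,E,F,G,D,A,H] q_used=1 → run C
t=7: queue=[C,E,F,G,D,A,H] q_used=2 → run C
t=8: queue=[E,F,G,D,A,H] q_used=0 → run E
t=9: queue=[E,F,G,D,A,H] q_used=1 → run E
t=10: queue=[E,F,G,D,A,H] q_used=2 → run E
t=11: queue=[F,G,D,A,H,E] q_used=0 → run F
t=12: queue=[F,G,D,A,H,E] q_used=1 → run F
t=13: queue=[F,G,D,A,H,E] q_used=2 → run F
t=14: queue=[G,D,A,H,E,F] q_used=0 → run G
t=15: queue=[G,D,A,H,E,F] q_used=1 → run G
t=16: queue=[G,D,A,H,E,F] q_used=2 → run G
t=17: queue=[D,A,H,E,F,G] q_used=0 → run D
t=18: queue=[D,A,H,E,F,G] q_used=1 → run D
t=19: queue=[D,A,H,E,F,G] q_used=2 → run D
t=20: queue=[A,H,E,F,G,D] q_used=0 → run A
t=21: queue=[H,E,F,G,D] q_used=0 → run H
t=22: queue=[H,E,F,G,D] q_used=1 → run H
t=23: queue=[H,E,F,G,D] q_used=2 → run H
t=24: queue=[E,F,G,D,H] q_used=0 → run E
t=25: queue=[E,F,G,D,H] q_used=1 → run E
t=26: queue=[E,F,G,D,H] q_used=2 → run E
t=27: queue=[F,G,D,H,E] q_used=0 → run F
t=28: queue=[F,G,D,H,E] q_used=1 → run F
t=29: queue=[G,D,H,E] q_used=0 → run G
t=30: queue=[G,D,H,E] q_used=1 → run G
t=31: queue=[D,H,E] q_used=0 → run D
t=32: queue=[D,H,E] q_used=1 → run D
t=33: queue=[H,E] q_used=0 → run H
t=34: queue=[H,E] q_used=1 → run H
t=35: queue=[H,E] q_used=2 → run H
t=36: queue=[E,H] q_used=0 → run E
t=37: queue=[H] q_used=0 → run H
t=38: (idle)
t=39: (idle)
t=40: (idle)
t=41: (idle)
t=42: (idle)

completion order = B, C, A, F, G, D, E, H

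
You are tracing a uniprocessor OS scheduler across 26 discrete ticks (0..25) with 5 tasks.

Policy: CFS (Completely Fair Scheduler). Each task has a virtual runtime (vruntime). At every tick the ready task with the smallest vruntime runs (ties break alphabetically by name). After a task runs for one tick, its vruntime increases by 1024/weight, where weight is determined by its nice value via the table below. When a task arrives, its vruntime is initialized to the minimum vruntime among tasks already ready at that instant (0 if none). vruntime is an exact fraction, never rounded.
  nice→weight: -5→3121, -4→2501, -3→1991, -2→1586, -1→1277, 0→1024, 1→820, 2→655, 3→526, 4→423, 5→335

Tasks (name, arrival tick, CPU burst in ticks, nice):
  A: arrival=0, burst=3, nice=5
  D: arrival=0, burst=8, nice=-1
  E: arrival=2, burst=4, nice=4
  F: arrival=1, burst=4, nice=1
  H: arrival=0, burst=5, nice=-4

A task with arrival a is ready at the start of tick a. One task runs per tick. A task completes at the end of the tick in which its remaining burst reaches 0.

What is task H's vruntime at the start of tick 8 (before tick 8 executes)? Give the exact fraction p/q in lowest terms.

t=0: vr[A=0 D=0 H=0] → run A
t=1: vr[A=1024/335 D=0 F=0 H=0] → run D
t=2: vr[A=1024/335 D=1024/1277 E=0 F=0 H=0] → run E
t=3: vr[A=1024/335 D=1024/1277 E=1024/423 F=0 H=0] → run F
t=4: vr[A=1024/335 D=1024/1277 E=1024/423 F=256/205 H=0] → run H
t=5: vr[A=1024/335 D=1024/1277 E=1024/423 F=256/205 H=1024/2501] → run H
t=6: vr[A=1024/335 D=1024/1277 E=1024/423 F=256/205 H=2048/2501] → run D
t=7: vr[A=1024/335 D=2048/1277 E=1024/423 F=256/205 H=2048/2501] → run H
t=8: vr[A=1024/335 D=2048/1277 E=1024/423 F=256/205 H=3072/2501] → run H
t=9: vr[A=1024/335 D=2048/1277 E=1024/423 F=256/205 H=4096/2501] → run F
t=10: vr[A=1024/335 D=2048/1277 E=1024/423 F=512/205 H=4096/2501] → run D
t=11: vr[A=1024/335 D=3072/1277 E=1024/423 F=512/205 H=4096/2501] → run H
t=12: vr[A=1024/335 D=3072/1277 E=1024/423 F=512/205] → run D
t=13: vr[A=1024/335 D=4096/1277 E=1024/423 F=512/205] → run E
t=14: vr[A=1024/335 D=4096/1277 E=2048/423 F=512/205] → run F
t=15: vr[A=1024/335 D=4096/1277 E=2048/423 F=768/205] → run A
t=16: vr[A=2048/335 D=4096/1277 E=2048/423 F=768/205] → run D
t=17: vr[A=2048/335 D=5120/1277 E=2048/423 F=768/205] → run F
t=18: vr[A=2048/335 D=5120/1277 E=2048/423] → run D
t=19: vr[A=2048/335 D=6144/1277 E=2048/423] → run D
t=20: vr[A=2048/335 D=7168/1277 E=2048/423] → run E
t=21: vr[A=2048/335 D=7168/1277 E=1024/141] → run D
t=22: vr[A=2048/335 E=1024/141] → run A
t=23: vr[E=1024/141] → run E
t=24: (idle)
t=25: (idle)

vruntime(H, start of tick 8) = 3072/2501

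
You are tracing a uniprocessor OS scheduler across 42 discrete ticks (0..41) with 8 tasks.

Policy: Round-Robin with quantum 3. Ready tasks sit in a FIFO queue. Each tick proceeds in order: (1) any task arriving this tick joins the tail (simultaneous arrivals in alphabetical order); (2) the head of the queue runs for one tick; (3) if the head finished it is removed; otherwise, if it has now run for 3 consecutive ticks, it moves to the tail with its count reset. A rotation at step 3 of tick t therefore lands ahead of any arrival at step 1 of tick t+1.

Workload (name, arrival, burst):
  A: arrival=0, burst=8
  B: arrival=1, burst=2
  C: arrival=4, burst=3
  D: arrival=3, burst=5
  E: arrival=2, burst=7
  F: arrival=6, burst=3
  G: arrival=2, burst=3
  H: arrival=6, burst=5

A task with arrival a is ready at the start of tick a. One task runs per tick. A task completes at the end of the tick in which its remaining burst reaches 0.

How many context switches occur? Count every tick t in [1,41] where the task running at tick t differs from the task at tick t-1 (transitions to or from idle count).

t=0: queue=[A] q_used=0 → run A
t=1: queue=[A,B] q_used=1 → run A
t=2: queue=[A,B,E,G] q_used=2 → run A
t=3: queue=[B,E,G,A,D] q_used=0 → run B
t=4: queue=[B,E,G,A,D,C] q_used=1 → run B
t=5: queue=[E,G,A,D,C] q_used=0 → run E
t=6: queue=[E,G,A,D,C,F,H] q_used=1 → run E
t=7: queue=[E,G,A,D,C,F,H] q_used=2 → run E
t=8: queue=[G,A,D,C,F,H,E] q_used=0 → run G
t=9: queue=[G,A,D,C,F,H,E] q_used=1 → run G
t=10: queue=[G,A,D,C,F,H,E] q_used=2 → run G
t=11: queue=[A,D,C,F,H,E] q_used=0 → run A
t=12: queue=[A,D,C,F,H,E] q_used=1 → run A
t=13: queue=[A,D,C,F,H,E] q_used=2 → run A
t=14: queue=[D,C,F,H,E,A] q_used=0 → run D
t=15: queue=[D,C,F,H,E,A] q_used=1 → run D
t=16: queue=[D,C,F,H,E,A] q_used=2 → run D
t=17: queue=[C,F,H,E,A,D] q_used=0 → run C
t=18: queue=[C,F,H,E,A,D] q_used=1 → run C
t=19: queue=[C,F,H,E,A,D] q_used=2 → run C
t=20: queue=[F,H,E,A,D] q_used=0 → run F
t=21: queue=[F,H,E,A,D] q_used=1 → run F
t=22: queue=[F,H,E,A,D] q_used=2 → run F
t=23: queue=[H,E,A,D] q_used=0 → run H
t=24: queue=[H,E,A,D] q_used=1 → run H
t=25: queue=[H,E,A,D] q_used=2 → run H
t=26: queue=[E,A,D,H] q_used=0 → run E
t=27: queue=[E,A,D,H] q_used=1 → run E
t=28: queue=[E,A,D,H] q_used=2 → run E
t=29: queue=[A,D,H,E] q_used=0 → run A
t=30: queue=[A,D,H,E] q_used=1 → run A
t=31: queue=[D,H,E] q_used=0 → run D
t=32: queue=[D,H,E] q_used=1 → run D
t=33: queue=[H,E] q_used=0 → run H
t=34: queue=[H,E] q_used=1 → run H
t=35: queue=[E] q_used=0 → run E
t=36: (idle)
t=37: (idle)
t=38: (idle)
t=39: (idle)
t=40: (idle)
t=41: (idle)

context switches = 14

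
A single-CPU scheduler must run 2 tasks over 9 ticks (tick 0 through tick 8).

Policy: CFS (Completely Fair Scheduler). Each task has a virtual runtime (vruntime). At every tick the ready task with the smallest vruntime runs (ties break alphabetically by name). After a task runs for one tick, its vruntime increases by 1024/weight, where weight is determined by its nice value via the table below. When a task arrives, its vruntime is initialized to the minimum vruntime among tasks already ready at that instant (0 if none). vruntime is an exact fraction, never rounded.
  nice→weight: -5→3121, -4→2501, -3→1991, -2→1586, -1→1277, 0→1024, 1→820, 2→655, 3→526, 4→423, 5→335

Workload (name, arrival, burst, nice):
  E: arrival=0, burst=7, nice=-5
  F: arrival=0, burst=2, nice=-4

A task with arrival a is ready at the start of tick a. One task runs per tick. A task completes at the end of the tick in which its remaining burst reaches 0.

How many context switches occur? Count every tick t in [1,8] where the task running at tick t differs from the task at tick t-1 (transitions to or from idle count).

context switches = 4

t=0: vr[E=0 F=0] → run E
t=1: vr[E=1024/3121 F=0] → run F
t=2: vr[E=1024/3121 F=1024/2501] → run E
t=3: vr[E=2048/3121 F=1024/2501] → run F
t=4: vr[E=2048/3121] → run E
t=5: vr[E=3072/3121] → run E
t=6: vr[E=4096/3121] → run E
t=7: vr[E=5120/3121] → run E
t=8: vr[E=6144/3121] → run E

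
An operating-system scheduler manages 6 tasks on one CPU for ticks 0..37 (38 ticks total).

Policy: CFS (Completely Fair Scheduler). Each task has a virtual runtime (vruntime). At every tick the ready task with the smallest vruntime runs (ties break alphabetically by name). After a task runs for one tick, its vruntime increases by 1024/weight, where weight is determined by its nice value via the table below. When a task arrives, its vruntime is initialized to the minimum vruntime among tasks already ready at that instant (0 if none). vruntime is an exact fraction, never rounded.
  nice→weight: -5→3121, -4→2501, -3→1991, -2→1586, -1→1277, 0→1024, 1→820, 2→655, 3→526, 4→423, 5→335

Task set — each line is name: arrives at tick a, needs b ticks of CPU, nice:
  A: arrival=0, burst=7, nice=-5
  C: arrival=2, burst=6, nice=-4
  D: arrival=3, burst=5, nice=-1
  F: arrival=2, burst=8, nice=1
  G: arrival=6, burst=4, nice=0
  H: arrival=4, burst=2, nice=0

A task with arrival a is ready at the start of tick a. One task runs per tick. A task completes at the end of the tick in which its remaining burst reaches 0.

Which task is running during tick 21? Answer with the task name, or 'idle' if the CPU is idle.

running at tick 21 = G

t=0: vr[A=0] → run A
t=1: vr[A=1024/3121] → run A
t=2: vr[A=2048/3121 C=2048/3121 F=2048/3121] → run A
t=3: vr[A=3072/3121 C=2048/3121 D=2048/3121 F=2048/3121] → run C
t=4: vr[A=3072/3121 C=8317952/7805621 D=2048/3121 F=2048/3121 H=2048/3121] → run D
t=5: vr[A=3072/3121 C=8317952/7805621 D=5811200/3985517 F=2048/3121 H=2048/3121] → run F
t=6: vr[A=3072/3121 C=8317952/7805621 D=5811200/3985517 F=1218816/639805 G=2048/3121 H=2048/3121] → run G
t=7: vr[A=3072/3121 C=8317952/7805621 D=5811200/3985517 F=1218816/639805 G=5169/3121 H=2048/3121] → run H
t=8: vr[A=3072/3121 C=8317952/7805621 D=5811200/3985517 F=1218816/639805 G=5169/3121 H=5169/3121] → run A
t=9: vr[A=4096/3121 C=8317952/7805621 D=5811200/3985517 F=1218816/639805 G=5169/3121 H=5169/3121] → run C
t=10: vr[A=4096/3121 C=11513856/7805621 D=5811200/3985517 F=1218816/639805 G=5169/3121 H=5169/3121] → run A
t=11: vr[A=5120/3121 C=11513856/7805621 D=5811200/3985517 F=1218816/639805 G=5169/3121 H=5169/3121] → run D
t=12: vr[A=5120/3121 C=11513856/7805621 D=9007104/3985517 F=1218816/639805 G=5169/3121 H=5169/3121] → run C
t=13: vr[A=5120/3121 C=14709760/7805621 D=9007104/3985517 F=1218816/639805 G=5169/3121 H=5169/3121] → run A
t=14: vr[A=6144/3121 C=14709760/7805621 D=9007104/3985517 F=1218816/639805 G=5169/3121 H=5169/3121] → run G
t=15: vr[A=6144/3121 C=14709760/7805621 D=9007104/3985517 F=1218816/639805 G=8290/3121 H=5169/3121] → run H
t=16: vr[A=6144/3121 C=14709760/7805621 D=9007104/3985517 F=1218816/639805 G=8290/3121] → run C
t=17: vr[A=6144/3121 C=17905664/7805621 D=9007104/3985517 F=1218816/639805 G=8290/3121] → run F
t=18: vr[A=6144/3121 C=17905664/7805621 D=9007104/3985517 F=2017792/639805 G=8290/3121] → run A
t=19: vr[C=17905664/7805621 D=9007104/3985517 F=2017792/639805 G=8290/3121] → run D
t=20: vr[C=17905664/7805621 D=12203008/3985517 F=2017792/639805 G=8290/3121] → run C
t=21: vr[C=21101568/7805621 D=12203008/3985517 F=2017792/639805 G=8290/3121] → run G
t=22: vr[C=21101568/7805621 D=12203008/3985517 F=2017792/639805 G=11411/3121] → run C
t=23: vr[D=12203008/3985517 F=2017792/639805 G=11411/3121] → run D
t=24: vr[D=15398912/3985517 F=2017792/639805 G=11411/3121] → run F
t=25: vr[D=15398912/3985517 F=2816768/639805 G=11411/3121] → run G
t=26: vr[D=15398912/3985517 F=2816768/639805] → run D
t=27: vr[F=2816768/639805] → run F
t=28: vr[F=3615744/639805] → run F
t=29: vr[F=882944/127961] → run F
t=30: vr[F=5213696/639805] → run F
t=31: vr[F=6012672/639805] → run F
t=32: (idle)
t=33: (idle)
t=34: (idle)
t=35: (idle)
t=36: (idle)
t=37: (idle)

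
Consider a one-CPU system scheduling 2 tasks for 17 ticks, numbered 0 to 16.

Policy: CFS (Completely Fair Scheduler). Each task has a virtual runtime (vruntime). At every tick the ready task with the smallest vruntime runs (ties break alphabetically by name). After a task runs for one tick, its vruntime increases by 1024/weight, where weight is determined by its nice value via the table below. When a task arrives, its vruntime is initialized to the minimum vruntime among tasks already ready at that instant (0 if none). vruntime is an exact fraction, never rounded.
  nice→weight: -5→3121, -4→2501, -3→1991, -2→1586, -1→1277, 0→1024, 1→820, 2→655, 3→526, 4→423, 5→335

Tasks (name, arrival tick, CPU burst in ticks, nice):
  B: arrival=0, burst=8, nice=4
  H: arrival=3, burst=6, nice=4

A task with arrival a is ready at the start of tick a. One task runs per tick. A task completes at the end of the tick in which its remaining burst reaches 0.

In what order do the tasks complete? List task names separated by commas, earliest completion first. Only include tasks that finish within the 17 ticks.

completion order = B, H

t=0: vr[B=0] → run B
t=1: vr[B=1024/423] → run B
t=2: vr[B=2048/423] → run B
t=3: vr[B=1024/141 H=1024/141] → run B
t=4: vr[B=4096/423 H=1024/141] → run H
t=5: vr[B=4096/423 H=4096/423] → run B
t=6: vr[B=5120/423 H=4096/423] → run H
t=7: vr[B=5120/423 H=5120/423] → run B
t=8: vr[B=2048/141 H=5120/423] → run H
t=9: vr[B=2048/141 H=2048/141] → run B
t=10: vr[B=7168/423 H=2048/141] → run H
t=11: vr[B=7168/423 H=7168/423] → run B
t=12: vr[H=7168/423] → run H
t=13: vr[H=8192/423] → run H
t=14: (idle)
t=15: (idle)
t=16: (idle)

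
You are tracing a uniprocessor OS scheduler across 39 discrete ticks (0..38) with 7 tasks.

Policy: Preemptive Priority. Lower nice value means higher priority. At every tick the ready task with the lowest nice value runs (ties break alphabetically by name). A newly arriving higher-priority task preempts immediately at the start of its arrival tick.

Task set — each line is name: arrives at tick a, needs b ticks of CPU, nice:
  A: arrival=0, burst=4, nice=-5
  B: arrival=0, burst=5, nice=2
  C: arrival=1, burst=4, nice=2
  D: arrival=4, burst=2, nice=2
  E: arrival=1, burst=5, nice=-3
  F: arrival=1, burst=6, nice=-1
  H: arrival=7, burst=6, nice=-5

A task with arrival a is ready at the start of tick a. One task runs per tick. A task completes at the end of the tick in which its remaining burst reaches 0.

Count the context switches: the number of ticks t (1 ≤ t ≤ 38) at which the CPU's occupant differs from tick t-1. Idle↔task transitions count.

t=0: ready={A,B} → run A
t=1: ready={A,B,C,E,F} → run A
t=2: ready={A,B,C,E,F} → run A
t=3: ready={A,B,C,E,F} → run A
t=4: ready={B,C,D,E,F} → run E
t=5: ready={B,C,D,E,F} → run E
t=6: ready={B,C,D,E,F} → run E
t=7: ready={B,C,D,E,F,H} → run H
t=8: ready={B,C,D,E,F,H} → run H
t=9: ready={B,C,D,E,F,H} → run H
t=10: ready={B,C,D,E,F,H} → run H
t=11: ready={B,C,D,E,F,H} → run H
t=12: ready={B,C,D,E,F,H} → run H
t=13: ready={B,C,D,E,F} → run E
t=14: ready={B,C,D,E,F} → run E
t=15: ready={B,C,D,F} → run F
t=16: ready={B,C,D,F} → run F
t=17: ready={B,C,D,F} → run F
t=18: ready={B,C,D,F} → run F
t=19: ready={B,C,D,F} → run F
t=20: ready={B,C,D,F} → run F
t=21: ready={B,C,D} → run B
t=22: ready={B,C,D} → run B
t=23: ready={B,C,D} → run B
t=24: ready={B,C,D} → run B
t=25: ready={B,C,D} → run B
t=26: ready={C,D} → run C
t=27: ready={C,D} → run C
t=28: ready={C,D} → run C
t=29: ready={C,D} → run C
t=30: ready={D} → run D
t=31: ready={D} → run D
t=32: (idle)
t=33: (idle)
t=34: (idle)
t=35: (idle)
t=36: (idle)
t=37: (idle)
t=38: (idle)

context switches = 8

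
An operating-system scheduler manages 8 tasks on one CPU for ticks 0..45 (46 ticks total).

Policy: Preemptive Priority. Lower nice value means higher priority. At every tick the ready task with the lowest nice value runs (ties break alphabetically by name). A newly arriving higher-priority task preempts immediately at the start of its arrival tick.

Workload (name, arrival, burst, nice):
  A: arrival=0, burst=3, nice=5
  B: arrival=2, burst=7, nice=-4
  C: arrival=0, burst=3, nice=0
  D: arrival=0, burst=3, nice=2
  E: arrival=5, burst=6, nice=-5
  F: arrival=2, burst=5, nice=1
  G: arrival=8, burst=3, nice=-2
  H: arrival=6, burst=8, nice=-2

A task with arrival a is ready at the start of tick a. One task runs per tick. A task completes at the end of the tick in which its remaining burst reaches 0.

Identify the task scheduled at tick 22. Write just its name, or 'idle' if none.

t=0: ready={A,C,D} → run C
t=1: ready={A,C,D} → run C
t=2: ready={A,B,C,D,F} → run B
t=3: ready={A,B,C,D,F} → run B
t=4: ready={A,B,C,D,F} → run B
t=5: ready={A,B,C,D,E,F} → run E
t=6: ready={A,B,C,D,E,F,H} → run E
t=7: ready={A,B,C,D,E,F,H} → run E
t=8: ready={A,B,C,D,E,F,G,H} → run E
t=9: ready={A,B,C,D,E,F,G,H} → run E
t=10: ready={A,B,C,D,E,F,G,H} → run E
t=11: ready={A,B,C,D,F,G,H} → run B
t=12: ready={A,B,C,D,F,G,H} → run B
t=13: ready={A,B,C,D,F,G,H} → run B
t=14: ready={A,B,C,D,F,G,H} → run B
t=15: ready={A,C,D,F,G,H} → run G
t=16: ready={A,C,D,F,G,H} → run G
t=17: ready={A,C,D,F,G,H} → run G
t=18: ready={A,C,D,F,H} → run H
t=19: ready={A,C,D,F,H} → run H
t=20: ready={A,C,D,F,H} → run H
t=21: ready={A,C,D,F,H} → run H
t=22: ready={A,C,D,F,H} → run H
t=23: ready={A,C,D,F,H} → run H
t=24: ready={A,C,D,F,H} → run H
t=25: ready={A,C,D,F,H} → run H
t=26: ready={A,C,D,F} → run C
t=27: ready={A,D,F} → run F
t=28: ready={A,D,F} → run F
t=29: ready={A,D,F} → run F
t=30: ready={A,D,F} → run F
t=31: ready={A,D,F} → run F
t=32: ready={A,D} → run D
t=33: ready={A,D} → run D
t=34: ready={A,D} → run D
t=35: ready={A} → run A
t=36: ready={A} → run A
t=37: ready={A} → run A
t=38: (idle)
t=39: (idle)
t=40: (idle)
t=41: (idle)
t=42: (idle)
t=43: (idle)
t=44: (idle)
t=45: (idle)

running at tick 22 = H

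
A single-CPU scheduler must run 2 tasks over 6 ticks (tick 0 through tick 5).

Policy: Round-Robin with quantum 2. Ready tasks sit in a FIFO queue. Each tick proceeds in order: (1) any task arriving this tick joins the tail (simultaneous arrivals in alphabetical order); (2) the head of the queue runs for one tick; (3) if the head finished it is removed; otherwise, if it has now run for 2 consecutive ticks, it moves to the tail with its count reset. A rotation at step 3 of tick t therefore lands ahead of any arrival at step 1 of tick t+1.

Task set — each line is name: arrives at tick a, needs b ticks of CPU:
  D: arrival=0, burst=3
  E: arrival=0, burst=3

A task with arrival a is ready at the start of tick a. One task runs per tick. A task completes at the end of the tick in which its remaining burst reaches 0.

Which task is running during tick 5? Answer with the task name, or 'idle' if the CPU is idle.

running at tick 5 = E

t=0: queue=[D,E] q_used=0 → run D
t=1: queue=[D,E] q_used=1 → run D
t=2: queue=[E,D] q_used=0 → run E
t=3: queue=[E,D] q_used=1 → run E
t=4: queue=[D,E] q_used=0 → run D
t=5: queue=[E] q_used=0 → run E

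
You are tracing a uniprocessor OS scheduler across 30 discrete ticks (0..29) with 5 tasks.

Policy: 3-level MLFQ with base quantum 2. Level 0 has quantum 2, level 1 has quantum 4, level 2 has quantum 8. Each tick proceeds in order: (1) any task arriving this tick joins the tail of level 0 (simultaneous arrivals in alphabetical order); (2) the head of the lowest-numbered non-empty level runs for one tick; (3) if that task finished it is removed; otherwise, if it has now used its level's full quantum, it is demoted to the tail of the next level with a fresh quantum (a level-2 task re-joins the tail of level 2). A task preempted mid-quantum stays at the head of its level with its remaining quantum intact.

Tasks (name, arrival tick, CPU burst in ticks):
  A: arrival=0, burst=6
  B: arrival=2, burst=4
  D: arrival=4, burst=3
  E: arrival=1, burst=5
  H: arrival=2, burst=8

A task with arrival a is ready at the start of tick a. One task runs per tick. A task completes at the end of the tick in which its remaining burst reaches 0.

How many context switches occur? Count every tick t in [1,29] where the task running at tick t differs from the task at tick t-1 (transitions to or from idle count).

context switches = 11

t=0: L0/L1/L2 = A/-/- → run A
t=1: L0/L1/L2 = AE/-/- → run A
t=2: L0/L1/L2 = EBH/A/- → run E
t=3: L0/L1/L2 = EBH/A/- → run E
t=4: L0/L1/L2 = BHD/AE/- → run B
t=5: L0/L1/L2 = BHD/AE/- → run B
t=6: L0/L1/L2 = HD/AEB/- → run H
t=7: L0/L1/L2 = HD/AEB/- → run H
t=8: L0/L1/L2 = D/AEBH/- → run D
t=9: L0/L1/L2 = D/AEBH/- → run D
t=10: L0/L1/L2 = -/AEBHD/- → run A
t=11: L0/L1/L2 = -/AEBHD/- → run A
t=12: L0/L1/L2 = -/AEBHD/- → run A
t=13: L0/L1/L2 = -/AEBHD/- → run A
t=14: L0/L1/L2 = -/EBHD/- → run E
t=15: L0/L1/L2 = -/EBHD/- → run E
t=16: L0/L1/L2 = -/EBHD/- → run E
t=17: L0/L1/L2 = -/BHD/- → run B
t=18: L0/L1/L2 = -/BHD/- → run B
t=19: L0/L1/L2 = -/HD/- → run H
t=20: L0/L1/L2 = -/HD/- → run H
t=21: L0/L1/L2 = -/HD/- → run H
t=22: L0/L1/L2 = -/HD/- → run H
t=23: L0/L1/L2 = -/D/H → run D
t=24: L0/L1/L2 = -/-/H → run H
t=25: L0/L1/L2 = -/-/H → run H
t=26: (idle)
t=27: (idle)
t=28: (idle)
t=29: (idle)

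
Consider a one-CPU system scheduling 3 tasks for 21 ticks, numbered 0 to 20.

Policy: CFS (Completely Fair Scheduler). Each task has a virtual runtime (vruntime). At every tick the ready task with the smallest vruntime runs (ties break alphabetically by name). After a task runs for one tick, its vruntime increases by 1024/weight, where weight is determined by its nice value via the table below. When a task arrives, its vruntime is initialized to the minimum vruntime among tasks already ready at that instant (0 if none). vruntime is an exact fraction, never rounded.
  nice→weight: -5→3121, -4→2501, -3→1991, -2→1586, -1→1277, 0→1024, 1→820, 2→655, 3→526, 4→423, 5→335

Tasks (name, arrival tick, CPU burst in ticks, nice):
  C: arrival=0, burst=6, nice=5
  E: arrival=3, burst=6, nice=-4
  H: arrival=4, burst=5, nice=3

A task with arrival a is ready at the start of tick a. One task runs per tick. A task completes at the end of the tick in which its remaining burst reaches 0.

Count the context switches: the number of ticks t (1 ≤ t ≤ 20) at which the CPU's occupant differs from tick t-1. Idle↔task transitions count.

t=0: vr[C=0] → run C
t=1: vr[C=1024/335] → run C
t=2: vr[C=2048/335] → run C
t=3: vr[C=3072/335 E=3072/335] → run C
t=4: vr[C=4096/335 E=3072/335 H=3072/335] → run E
t=5: vr[C=4096/335 E=8026112/837835 H=3072/335] → run H
t=6: vr[C=4096/335 E=8026112/837835 H=979456/88105] → run E
t=7: vr[C=4096/335 E=8369152/837835 H=979456/88105] → run E
t=8: vr[C=4096/335 E=8712192/837835 H=979456/88105] → run E
t=9: vr[C=4096/335 E=9055232/837835 H=979456/88105] → run E
t=10: vr[C=4096/335 E=9398272/837835 H=979456/88105] → run H
t=11: vr[C=4096/335 E=9398272/837835 H=1150976/88105] → run E
t=12: vr[C=4096/335 H=1150976/88105] → run C
t=13: vr[C=1024/67 H=1150976/88105] → run H
t=14: vr[C=1024/67 H=1322496/88105] → run H
t=15: vr[C=1024/67 H=1494016/88105] → run C
t=16: vr[H=1494016/88105] → run H
t=17: (idle)
t=18: (idle)
t=19: (idle)
t=20: (idle)

context switches = 10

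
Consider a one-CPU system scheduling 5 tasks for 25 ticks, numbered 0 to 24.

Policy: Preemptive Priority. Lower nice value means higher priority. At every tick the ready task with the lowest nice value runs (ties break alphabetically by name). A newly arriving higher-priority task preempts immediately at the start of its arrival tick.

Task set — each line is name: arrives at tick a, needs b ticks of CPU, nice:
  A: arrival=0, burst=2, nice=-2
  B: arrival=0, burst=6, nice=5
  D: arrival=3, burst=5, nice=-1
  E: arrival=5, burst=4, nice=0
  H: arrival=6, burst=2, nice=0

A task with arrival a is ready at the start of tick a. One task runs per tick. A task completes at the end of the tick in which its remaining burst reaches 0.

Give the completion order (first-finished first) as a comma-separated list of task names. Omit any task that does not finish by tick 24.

completion order = A, D, E, H, B

t=0: ready={A,B} → run A
t=1: ready={A,B} → run A
t=2: ready={B} → run B
t=3: ready={B,D} → run D
t=4: ready={B,D} → run D
t=5: ready={B,D,E} → run D
t=6: ready={B,D,E,H} → run D
t=7: ready={B,D,E,H} → run D
t=8: ready={B,E,H} → run E
t=9: ready={B,E,H} → run E
t=10: ready={B,E,H} → run E
t=11: ready={B,E,H} → run E
t=12: ready={B,H} → run H
t=13: ready={B,H} → run H
t=14: ready={B} → run B
t=15: ready={B} → run B
t=16: ready={B} → run B
t=17: ready={B} → run B
t=18: ready={B} → run B
t=19: (idle)
t=20: (idle)
t=21: (idle)
t=22: (idle)
t=23: (idle)
t=24: (idle)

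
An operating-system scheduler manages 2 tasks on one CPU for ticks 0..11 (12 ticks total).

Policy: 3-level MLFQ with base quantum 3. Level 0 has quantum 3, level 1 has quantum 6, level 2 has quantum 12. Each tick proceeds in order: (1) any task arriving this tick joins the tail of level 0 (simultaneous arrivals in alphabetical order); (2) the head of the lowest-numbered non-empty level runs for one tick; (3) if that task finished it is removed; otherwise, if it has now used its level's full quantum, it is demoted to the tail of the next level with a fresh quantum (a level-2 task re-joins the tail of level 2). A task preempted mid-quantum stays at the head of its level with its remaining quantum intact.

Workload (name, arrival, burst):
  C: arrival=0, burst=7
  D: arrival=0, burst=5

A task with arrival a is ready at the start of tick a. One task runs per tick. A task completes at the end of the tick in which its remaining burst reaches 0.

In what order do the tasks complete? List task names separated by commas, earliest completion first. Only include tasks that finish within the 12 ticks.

t=0: L0/L1/L2 = CD/-/- → run C
t=1: L0/L1/L2 = CD/-/- → run C
t=2: L0/L1/L2 = CD/-/- → run C
t=3: L0/L1/L2 = D/C/- → run D
t=4: L0/L1/L2 = D/C/- → run D
t=5: L0/L1/L2 = D/C/- → run D
t=6: L0/L1/L2 = -/CD/- → run C
t=7: L0/L1/L2 = -/CD/- → run C
t=8: L0/L1/L2 = -/CD/- → run C
t=9: L0/L1/L2 = -/CD/- → run C
t=10: L0/L1/L2 = -/D/- → run D
t=11: L0/L1/L2 = -/D/- → run D

completion order = C, D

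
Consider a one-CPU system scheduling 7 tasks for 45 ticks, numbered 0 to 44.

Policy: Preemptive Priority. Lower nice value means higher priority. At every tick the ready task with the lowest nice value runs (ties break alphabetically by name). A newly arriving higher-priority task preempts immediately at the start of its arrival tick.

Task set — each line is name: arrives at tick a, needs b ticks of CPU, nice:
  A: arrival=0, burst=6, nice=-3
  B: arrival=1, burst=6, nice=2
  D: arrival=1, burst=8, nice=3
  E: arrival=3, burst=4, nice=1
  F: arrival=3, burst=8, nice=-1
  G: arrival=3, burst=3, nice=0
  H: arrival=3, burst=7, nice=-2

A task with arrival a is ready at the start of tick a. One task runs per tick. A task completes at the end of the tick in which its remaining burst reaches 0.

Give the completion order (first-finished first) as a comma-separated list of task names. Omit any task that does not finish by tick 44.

completion order = A, H, F, G, E, B, D

t=0: ready={A} → run A
t=1: ready={A,B,D} → run A
t=2: ready={A,B,D} → run A
t=3: ready={A,B,D,E,F,G,H} → run A
t=4: ready={A,B,D,E,F,G,H} → run A
t=5: ready={A,B,D,E,F,G,H} → run A
t=6: ready={B,D,E,F,G,H} → run H
t=7: ready={B,D,E,F,G,H} → run H
t=8: ready={B,D,E,F,G,H} → run H
t=9: ready={B,D,E,F,G,H} → run H
t=10: ready={B,D,E,F,G,H} → run H
t=11: ready={B,D,E,F,G,H} → run H
t=12: ready={B,D,E,F,G,H} → run H
t=13: ready={B,D,E,F,G} → run F
t=14: ready={B,D,E,F,G} → run F
t=15: ready={B,D,E,F,G} → run F
t=16: ready={B,D,E,F,G} → run F
t=17: ready={B,D,E,F,G} → run F
t=18: ready={B,D,E,F,G} → run F
t=19: ready={B,D,E,F,G} → run F
t=20: ready={B,D,E,F,G} → run F
t=21: ready={B,D,E,G} → run G
t=22: ready={B,D,E,G} → run G
t=23: ready={B,D,E,G} → run G
t=24: ready={B,D,E} → run E
t=25: ready={B,D,E} → run E
t=26: ready={B,D,E} → run E
t=27: ready={B,D,E} → run E
t=28: ready={B,D} → run B
t=29: ready={B,D} → run B
t=30: ready={B,D} → run B
t=31: ready={B,D} → run B
t=32: ready={B,D} → run B
t=33: ready={B,D} → run B
t=34: ready={D} → run D
t=35: ready={D} → run D
t=36: ready={D} → run D
t=37: ready={D} → run D
t=38: ready={D} → run D
t=39: ready={D} → run D
t=40: ready={D} → run D
t=41: ready={D} → run D
t=42: (idle)
t=43: (idle)
t=44: (idle)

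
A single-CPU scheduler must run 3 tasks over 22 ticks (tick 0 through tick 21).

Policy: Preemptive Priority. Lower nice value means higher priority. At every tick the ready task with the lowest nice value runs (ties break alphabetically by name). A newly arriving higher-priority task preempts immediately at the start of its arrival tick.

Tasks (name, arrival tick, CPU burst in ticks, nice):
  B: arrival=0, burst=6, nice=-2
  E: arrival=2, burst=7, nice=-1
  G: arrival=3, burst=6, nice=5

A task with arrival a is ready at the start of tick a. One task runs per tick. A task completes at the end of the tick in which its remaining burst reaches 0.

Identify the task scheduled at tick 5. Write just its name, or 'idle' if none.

t=0: ready={B} → run B
t=1: ready={B} → run B
t=2: ready={B,E} → run B
t=3: ready={B,E,G} → run B
t=4: ready={B,E,G} → run B
t=5: ready={B,E,G} → run B
t=6: ready={E,G} → run E
t=7: ready={E,G} → run E
t=8: ready={E,G} → run E
t=9: ready={E,G} → run E
t=10: ready={E,G} → run E
t=11: ready={E,G} → run E
t=12: ready={E,G} → run E
t=13: ready={G} → run G
t=14: ready={G} → run G
t=15: ready={G} → run G
t=16: ready={G} → run G
t=17: ready={G} → run G
t=18: ready={G} → run G
t=19: (idle)
t=20: (idle)
t=21: (idle)

running at tick 5 = B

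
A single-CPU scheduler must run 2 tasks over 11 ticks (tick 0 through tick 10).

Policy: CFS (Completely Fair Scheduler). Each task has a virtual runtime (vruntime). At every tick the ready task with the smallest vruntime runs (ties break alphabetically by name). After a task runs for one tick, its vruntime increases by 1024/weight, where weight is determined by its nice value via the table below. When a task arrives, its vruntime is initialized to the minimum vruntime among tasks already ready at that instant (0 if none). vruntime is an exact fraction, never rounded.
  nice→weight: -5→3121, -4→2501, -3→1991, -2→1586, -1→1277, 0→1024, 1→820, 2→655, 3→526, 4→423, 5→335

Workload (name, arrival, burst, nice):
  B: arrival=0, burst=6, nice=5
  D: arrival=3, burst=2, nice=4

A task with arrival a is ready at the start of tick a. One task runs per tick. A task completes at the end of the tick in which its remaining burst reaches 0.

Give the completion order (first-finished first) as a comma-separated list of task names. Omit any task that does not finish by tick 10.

completion order = D, B

t=0: vr[B=0] → run B
t=1: vr[B=1024/335] → run B
t=2: vr[B=2048/335] → run B
t=3: vr[B=3072/335 D=3072/335] → run B
t=4: vr[B=4096/335 D=3072/335] → run D
t=5: vr[B=4096/335 D=1642496/141705] → run D
t=6: vr[B=4096/335] → run B
t=7: vr[B=1024/67] → run B
t=8: (idle)
t=9: (idle)
t=10: (idle)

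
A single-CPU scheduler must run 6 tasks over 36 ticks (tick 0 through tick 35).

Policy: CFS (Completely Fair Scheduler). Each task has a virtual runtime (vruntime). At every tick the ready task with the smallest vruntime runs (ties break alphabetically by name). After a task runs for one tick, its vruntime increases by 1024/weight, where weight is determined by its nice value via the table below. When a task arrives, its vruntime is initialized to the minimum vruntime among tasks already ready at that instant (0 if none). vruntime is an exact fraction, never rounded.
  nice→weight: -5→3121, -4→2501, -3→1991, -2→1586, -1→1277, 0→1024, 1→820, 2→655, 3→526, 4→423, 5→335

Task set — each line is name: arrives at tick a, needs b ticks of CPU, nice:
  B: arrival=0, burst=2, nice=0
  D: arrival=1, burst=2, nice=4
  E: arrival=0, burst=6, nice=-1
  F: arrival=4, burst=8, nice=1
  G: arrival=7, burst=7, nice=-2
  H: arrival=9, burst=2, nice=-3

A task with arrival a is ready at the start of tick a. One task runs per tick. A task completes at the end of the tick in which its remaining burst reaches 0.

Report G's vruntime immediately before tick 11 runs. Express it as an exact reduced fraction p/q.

t=0: vr[B=0 E=0] → run B
t=1: vr[B=1 D=0 E=0] → run D
t=2: vr[B=1 D=1024/423 E=0] → run E
t=3: vr[B=1 D=1024/423 E=1024/1277] → run E
t=4: vr[B=1 D=1024/423 E=2048/1277 F=1] → run B
t=5: vr[D=1024/423 E=2048/1277 F=1] → run F
t=6: vr[D=1024/423 E=2048/1277 F=461/205] → run E
t=7: vr[D=1024/423 E=3072/1277 F=461/205 G=461/205] → run F
t=8: vr[D=1024/423 E=3072/1277 F=717/205 G=461/205] → run G
t=9: vr[D=1024/423 E=3072/1277 F=717/205 G=470533/162565 H=3072/1277] → run E
t=10: vr[D=1024/423 E=4096/1277 F=717/205 G=470533/162565 H=3072/1277] → run H
t=11: vr[D=1024/423 E=4096/1277 F=717/205 G=470533/162565 H=7424000/2542507] → run D
t=12: vr[E=4096/1277 F=717/205 G=470533/162565 H=7424000/2542507] → run G
t=13: vr[E=4096/1277 F=717/205 G=575493/162565 H=7424000/2542507] → run H
t=14: vr[E=4096/1277 F=717/205 G=575493/162565] → run E
t=15: vr[E=5120/1277 F=717/205 G=575493/162565] → run F
t=16: vr[E=5120/1277 F=973/205 G=575493/162565] → run G
t=17: vr[E=5120/1277 F=973/205 G=680453/162565] → run E
t=18: vr[F=973/205 G=680453/162565] → run G
t=19: vr[F=973/205 G=785413/162565] → run F
t=20: vr[F=1229/205 G=785413/162565] → run G
t=21: vr[F=1229/205 G=890373/162565] → run G
t=22: vr[F=1229/205 G=995333/162565] → run F
t=23: vr[F=297/41 G=995333/162565] → run G
t=24: vr[F=297/41] → run F
t=25: vr[F=1741/205] → run F
t=26: vr[F=1997/205] → run F
t=27: (idle)
t=28: (idle)
t=29: (idle)
t=30: (idle)
t=31: (idle)
t=32: (idle)
t=33: (idle)
t=34: (idle)
t=35: (idle)

vruntime(G, start of tick 11) = 470533/162565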